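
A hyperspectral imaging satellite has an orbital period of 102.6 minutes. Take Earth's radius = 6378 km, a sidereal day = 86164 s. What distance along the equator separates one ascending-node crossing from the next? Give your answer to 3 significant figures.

2860 km

T = 102.6 min = 6156.0 s.
During one orbit Earth rotates (6156.0 / 86164) × 360° = 25.72°.
At the equator that is 25.72° × (2π·6378/360) km/° = 25.72 × 111.3 = 2863 km.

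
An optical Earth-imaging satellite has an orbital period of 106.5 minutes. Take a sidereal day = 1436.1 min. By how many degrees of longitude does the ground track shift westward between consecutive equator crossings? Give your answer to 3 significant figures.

26.7°

T = 106.5 min = 6390.0 s.
During one orbit Earth rotates (6390.0 / 86166) × 360° = 26.70°.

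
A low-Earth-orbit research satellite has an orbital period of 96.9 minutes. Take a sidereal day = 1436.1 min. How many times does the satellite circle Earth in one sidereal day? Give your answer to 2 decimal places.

14.82

T = 96.9 min = 5814.0 s.
Orbits per sidereal day = 86166 / 5814.0 = 14.820.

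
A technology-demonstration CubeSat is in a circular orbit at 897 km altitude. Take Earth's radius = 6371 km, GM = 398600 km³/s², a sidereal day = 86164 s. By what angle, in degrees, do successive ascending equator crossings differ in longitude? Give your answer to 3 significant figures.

Semi-major axis a = 6371 + 897 = 7268 km. Period T = 2π√(a³/μ) = 2π√(7268³/398600) = 6166.4 s = 102.77 min.
During one orbit Earth rotates (6166.4 / 86164) × 360° = 25.76°.

25.8°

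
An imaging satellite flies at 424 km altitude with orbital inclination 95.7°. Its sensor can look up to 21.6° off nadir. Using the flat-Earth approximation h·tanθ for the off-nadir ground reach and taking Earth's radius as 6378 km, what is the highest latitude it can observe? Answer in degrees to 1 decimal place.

Retrograde orbit: the ground track reaches ±(180° − i) = ±(180 − 95.7) = ±84.3°.
Sensor half-swath on the ground ≈ 424·tan(21.6°) = 168 km = 1.51° of latitude.
Maximum observable latitude ≈ 84.3 + 1.51 = 85.8°.

85.8°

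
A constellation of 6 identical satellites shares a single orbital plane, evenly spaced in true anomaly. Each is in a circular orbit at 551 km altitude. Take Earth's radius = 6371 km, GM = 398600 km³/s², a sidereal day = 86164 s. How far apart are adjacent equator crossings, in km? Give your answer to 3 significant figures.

444 km

Semi-major axis a = 6371 + 551 = 6922 km. Period T = 2π√(a³/μ) = 2π√(6922³/398600) = 5731.4 s = 95.52 min.
Single-satellite node shift = (5731.4/86164) × 360° = 23.95°.
With 6 satellites evenly phased, successive equator crossings are 23.95/6 = 3.991° apart.
That is 3.991 × 111.2 = 444 km at the equator.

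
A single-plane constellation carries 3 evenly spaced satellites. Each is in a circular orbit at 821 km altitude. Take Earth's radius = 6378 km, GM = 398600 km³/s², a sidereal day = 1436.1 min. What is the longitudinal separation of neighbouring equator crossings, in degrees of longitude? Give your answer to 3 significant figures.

Semi-major axis a = 6378 + 821 = 7199 km. Period T = 2π√(a³/μ) = 2π√(7199³/398600) = 6078.8 s = 101.31 min.
Single-satellite node shift = (6078.8/86166) × 360° = 25.40°.
With 3 satellites evenly phased, successive equator crossings are 25.40/3 = 8.466° apart.

8.47°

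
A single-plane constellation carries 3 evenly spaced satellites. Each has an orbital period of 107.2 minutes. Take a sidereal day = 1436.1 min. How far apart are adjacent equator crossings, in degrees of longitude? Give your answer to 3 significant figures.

8.96°

T = 107.2 min = 6432.0 s.
Single-satellite node shift = (6432.0/86166) × 360° = 26.87°.
With 3 satellites evenly phased, successive equator crossings are 26.87/3 = 8.958° apart.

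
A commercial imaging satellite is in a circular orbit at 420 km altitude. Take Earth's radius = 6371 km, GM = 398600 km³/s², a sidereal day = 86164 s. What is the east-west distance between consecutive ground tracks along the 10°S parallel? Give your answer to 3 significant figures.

2550 km

Semi-major axis a = 6371 + 420 = 6791 km. Period T = 2π√(a³/μ) = 2π√(6791³/398600) = 5569.4 s = 92.82 min.
Node shift per orbit = (5569.4/86164) × 360° = 23.27°.
Equatorial spacing = 23.27 × 111.2 km/° = 2587 km.
At 10° latitude, spacing = 2587 × cos(10°) = 2548 km.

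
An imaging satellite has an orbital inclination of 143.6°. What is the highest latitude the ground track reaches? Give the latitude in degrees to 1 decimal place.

36.4°

Retrograde orbit: the ground track reaches ±(180° − i) = ±(180 − 143.6) = ±36.4°.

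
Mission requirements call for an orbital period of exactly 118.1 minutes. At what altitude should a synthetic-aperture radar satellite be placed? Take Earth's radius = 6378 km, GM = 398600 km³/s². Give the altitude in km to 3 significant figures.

1600 km

T = 118.1 min = 7086.0 s.
From T = 2π√(a³/μ): a = (μ T²/4π²)^(1/3) = (398600 × 7086.0² / 4π²)^(1/3) = 7974 km.
Altitude h = a − R = 7974 − 6378 = 1596 km.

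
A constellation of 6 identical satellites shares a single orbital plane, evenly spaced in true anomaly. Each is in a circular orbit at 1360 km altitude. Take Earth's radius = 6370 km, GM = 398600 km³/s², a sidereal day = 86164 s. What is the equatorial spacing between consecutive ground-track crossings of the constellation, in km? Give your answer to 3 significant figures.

524 km

Semi-major axis a = 6370 + 1360 = 7730 km. Period T = 2π√(a³/μ) = 2π√(7730³/398600) = 6763.6 s = 112.73 min.
Single-satellite node shift = (6763.6/86164) × 360° = 28.26°.
With 6 satellites evenly phased, successive equator crossings are 28.26/6 = 4.710° apart.
That is 4.710 × 111.2 = 524 km at the equator.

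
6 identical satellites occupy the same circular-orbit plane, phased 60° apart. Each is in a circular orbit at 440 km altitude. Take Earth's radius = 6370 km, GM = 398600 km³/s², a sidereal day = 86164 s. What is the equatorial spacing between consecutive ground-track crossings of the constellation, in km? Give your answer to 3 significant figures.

Semi-major axis a = 6370 + 440 = 6810 km. Period T = 2π√(a³/μ) = 2π√(6810³/398600) = 5592.8 s = 93.21 min.
Single-satellite node shift = (5592.8/86164) × 360° = 23.37°.
With 6 satellites evenly phased, successive equator crossings are 23.37/6 = 3.895° apart.
That is 3.895 × 111.2 = 433 km at the equator.

433 km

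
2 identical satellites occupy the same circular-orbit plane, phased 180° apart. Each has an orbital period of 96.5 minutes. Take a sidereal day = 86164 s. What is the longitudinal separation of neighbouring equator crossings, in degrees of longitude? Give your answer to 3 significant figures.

12.1°

T = 96.5 min = 5790.0 s.
Single-satellite node shift = (5790.0/86164) × 360° = 24.19°.
With 2 satellites evenly phased, successive equator crossings are 24.19/2 = 12.096° apart.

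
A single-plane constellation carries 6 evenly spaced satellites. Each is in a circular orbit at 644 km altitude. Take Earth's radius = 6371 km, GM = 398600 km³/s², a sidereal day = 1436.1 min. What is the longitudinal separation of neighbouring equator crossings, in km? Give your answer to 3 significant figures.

Semi-major axis a = 6371 + 644 = 7015 km. Period T = 2π√(a³/μ) = 2π√(7015³/398600) = 5847.3 s = 97.45 min.
Single-satellite node shift = (5847.3/86166) × 360° = 24.43°.
With 6 satellites evenly phased, successive equator crossings are 24.43/6 = 4.072° apart.
That is 4.072 × 111.2 = 453 km at the equator.

453 km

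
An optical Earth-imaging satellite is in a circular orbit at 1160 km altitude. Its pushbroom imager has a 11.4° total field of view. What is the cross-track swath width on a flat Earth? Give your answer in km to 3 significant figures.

Half-angle = 11.4°/2 = 5.7°.
Swath width ≈ 2h·tan(θ/2) = 2 × 1160 × tan(5.7°) = 231.6 km.

232 km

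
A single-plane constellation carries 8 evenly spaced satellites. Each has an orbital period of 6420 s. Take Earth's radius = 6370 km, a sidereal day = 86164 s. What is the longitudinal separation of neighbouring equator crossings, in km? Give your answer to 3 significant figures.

373 km

Single-satellite node shift = (6420.0/86164) × 360° = 26.82°.
With 8 satellites evenly phased, successive equator crossings are 26.82/8 = 3.353° apart.
That is 3.353 × 111.2 = 373 km at the equator.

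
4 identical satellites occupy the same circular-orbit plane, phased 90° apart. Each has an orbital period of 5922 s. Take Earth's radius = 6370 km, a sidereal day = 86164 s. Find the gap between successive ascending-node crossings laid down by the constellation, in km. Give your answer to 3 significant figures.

688 km

Single-satellite node shift = (5922.0/86164) × 360° = 24.74°.
With 4 satellites evenly phased, successive equator crossings are 24.74/4 = 6.186° apart.
That is 6.186 × 111.2 = 688 km at the equator.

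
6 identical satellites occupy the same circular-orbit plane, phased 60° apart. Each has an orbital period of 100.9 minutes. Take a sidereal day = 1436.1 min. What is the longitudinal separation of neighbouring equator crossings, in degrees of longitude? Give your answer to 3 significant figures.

4.22°

T = 100.9 min = 6054.0 s.
Single-satellite node shift = (6054.0/86166) × 360° = 25.29°.
With 6 satellites evenly phased, successive equator crossings are 25.29/6 = 4.216° apart.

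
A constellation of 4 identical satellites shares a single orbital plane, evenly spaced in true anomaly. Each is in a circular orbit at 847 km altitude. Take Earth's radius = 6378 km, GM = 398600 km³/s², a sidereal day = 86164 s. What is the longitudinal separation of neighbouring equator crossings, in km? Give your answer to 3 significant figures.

711 km

Semi-major axis a = 6378 + 847 = 7225 km. Period T = 2π√(a³/μ) = 2π√(7225³/398600) = 6111.8 s = 101.86 min.
Single-satellite node shift = (6111.8/86164) × 360° = 25.54°.
With 4 satellites evenly phased, successive equator crossings are 25.54/4 = 6.384° apart.
That is 6.384 × 111.3 = 711 km at the equator.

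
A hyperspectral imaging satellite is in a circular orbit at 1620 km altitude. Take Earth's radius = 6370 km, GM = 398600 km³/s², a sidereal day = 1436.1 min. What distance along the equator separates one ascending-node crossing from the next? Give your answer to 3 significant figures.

Semi-major axis a = 6370 + 1620 = 7990 km. Period T = 2π√(a³/μ) = 2π√(7990³/398600) = 7107.7 s = 118.46 min.
During one orbit Earth rotates (7107.7 / 86166) × 360° = 29.70°.
At the equator that is 29.70° × (2π·6370/360) km/° = 29.70 × 111.2 = 3302 km.

3300 km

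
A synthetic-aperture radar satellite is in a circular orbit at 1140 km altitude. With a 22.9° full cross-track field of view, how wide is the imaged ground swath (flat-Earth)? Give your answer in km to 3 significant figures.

462 km

Half-angle = 22.9°/2 = 11.45°.
Swath width ≈ 2h·tan(θ/2) = 2 × 1140 × tan(11.45°) = 461.8 km.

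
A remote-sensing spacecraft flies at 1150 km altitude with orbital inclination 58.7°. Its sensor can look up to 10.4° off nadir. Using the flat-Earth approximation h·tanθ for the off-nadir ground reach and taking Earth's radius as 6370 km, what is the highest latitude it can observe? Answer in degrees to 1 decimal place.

For a prograde orbit the ground track reaches latitude ±i = ±58.7°.
Sensor half-swath on the ground ≈ 1150·tan(10.4°) = 211 km = 1.90° of latitude.
Maximum observable latitude ≈ 58.7 + 1.90 = 60.6°.

60.6°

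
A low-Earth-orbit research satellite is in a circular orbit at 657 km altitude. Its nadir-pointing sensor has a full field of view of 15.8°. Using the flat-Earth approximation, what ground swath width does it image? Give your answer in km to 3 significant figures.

182 km

Half-angle = 15.8°/2 = 7.9°.
Swath width ≈ 2h·tan(θ/2) = 2 × 657 × tan(7.9°) = 182.3 km.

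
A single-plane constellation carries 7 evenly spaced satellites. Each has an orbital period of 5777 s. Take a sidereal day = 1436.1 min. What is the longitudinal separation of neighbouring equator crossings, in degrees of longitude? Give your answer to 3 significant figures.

Single-satellite node shift = (5777.0/86166) × 360° = 24.14°.
With 7 satellites evenly phased, successive equator crossings are 24.14/7 = 3.448° apart.

3.45°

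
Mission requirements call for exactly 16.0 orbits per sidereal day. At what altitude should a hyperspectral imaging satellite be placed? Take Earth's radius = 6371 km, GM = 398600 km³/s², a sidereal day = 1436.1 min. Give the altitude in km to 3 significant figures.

Required period T = 86166 / 16.0 = 5385.4 s.
From T = 2π√(a³/μ): a = (μ T²/4π²)^(1/3) = (398600 × 5385.4² / 4π²)^(1/3) = 6641 km.
Altitude h = a − R = 6641 − 6371 = 270 km.

270 km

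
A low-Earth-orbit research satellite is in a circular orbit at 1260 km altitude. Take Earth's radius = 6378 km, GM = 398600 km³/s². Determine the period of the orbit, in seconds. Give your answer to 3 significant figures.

6640 seconds

Semi-major axis a = 6378 + 1260 = 7638 km. Period T = 2π√(a³/μ) = 2π√(7638³/398600) = 6643.3 s = 110.72 min.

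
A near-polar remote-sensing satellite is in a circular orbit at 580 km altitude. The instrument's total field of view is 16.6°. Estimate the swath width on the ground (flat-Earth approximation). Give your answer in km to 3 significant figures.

Half-angle = 16.6°/2 = 8.3°.
Swath width ≈ 2h·tan(θ/2) = 2 × 580 × tan(8.3°) = 169.2 km.

169 km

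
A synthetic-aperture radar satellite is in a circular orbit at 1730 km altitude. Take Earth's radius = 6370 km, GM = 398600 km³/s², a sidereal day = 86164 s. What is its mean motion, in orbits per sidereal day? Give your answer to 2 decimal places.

Semi-major axis a = 6370 + 1730 = 8100 km. Period T = 2π√(a³/μ) = 2π√(8100³/398600) = 7255.0 s = 120.92 min.
Orbits per sidereal day = 86164 / 7255.0 = 11.876.

11.88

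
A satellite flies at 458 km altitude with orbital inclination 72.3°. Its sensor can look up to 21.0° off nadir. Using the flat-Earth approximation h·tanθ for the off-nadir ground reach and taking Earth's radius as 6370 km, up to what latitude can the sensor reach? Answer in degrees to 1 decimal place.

For a prograde orbit the ground track reaches latitude ±i = ±72.3°.
Sensor half-swath on the ground ≈ 458·tan(21.0°) = 176 km = 1.58° of latitude.
Maximum observable latitude ≈ 72.3 + 1.58 = 73.9°.

73.9°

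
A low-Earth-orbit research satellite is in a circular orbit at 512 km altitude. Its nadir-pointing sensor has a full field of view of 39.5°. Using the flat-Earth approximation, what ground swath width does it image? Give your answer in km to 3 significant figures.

Half-angle = 39.5°/2 = 19.75°.
Swath width ≈ 2h·tan(θ/2) = 2 × 512 × tan(19.75°) = 367.7 km.

368 km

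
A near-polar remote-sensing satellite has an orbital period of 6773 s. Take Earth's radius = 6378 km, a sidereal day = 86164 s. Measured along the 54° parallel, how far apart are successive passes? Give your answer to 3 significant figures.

1850 km

Node shift per orbit = (6773.0/86164) × 360° = 28.30°.
Equatorial spacing = 28.30 × 111.3 km/° = 3150 km.
At 54° latitude, spacing = 3150 × cos(54°) = 1852 km.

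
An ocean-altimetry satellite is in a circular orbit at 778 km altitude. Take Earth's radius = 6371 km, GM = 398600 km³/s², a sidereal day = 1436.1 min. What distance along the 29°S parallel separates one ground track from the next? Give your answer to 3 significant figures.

2440 km

Semi-major axis a = 6371 + 778 = 7149 km. Period T = 2π√(a³/μ) = 2π√(7149³/398600) = 6015.6 s = 100.26 min.
Node shift per orbit = (6015.6/86166) × 360° = 25.13°.
Equatorial spacing = 25.13 × 111.2 km/° = 2795 km.
At 29° latitude, spacing = 2795 × cos(29°) = 2444 km.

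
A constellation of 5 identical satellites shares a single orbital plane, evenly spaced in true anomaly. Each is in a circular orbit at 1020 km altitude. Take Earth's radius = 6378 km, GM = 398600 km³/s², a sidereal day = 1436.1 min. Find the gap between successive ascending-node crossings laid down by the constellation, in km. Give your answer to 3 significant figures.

589 km

Semi-major axis a = 6378 + 1020 = 7398 km. Period T = 2π√(a³/μ) = 2π√(7398³/398600) = 6332.6 s = 105.54 min.
Single-satellite node shift = (6332.6/86166) × 360° = 26.46°.
With 5 satellites evenly phased, successive equator crossings are 26.46/5 = 5.292° apart.
That is 5.292 × 111.3 = 589 km at the equator.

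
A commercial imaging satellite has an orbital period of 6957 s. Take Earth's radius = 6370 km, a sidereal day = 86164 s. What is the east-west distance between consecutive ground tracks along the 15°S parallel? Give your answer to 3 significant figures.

3120 km

Node shift per orbit = (6957.0/86164) × 360° = 29.07°.
Equatorial spacing = 29.07 × 111.2 km/° = 3232 km.
At 15° latitude, spacing = 3232 × cos(15°) = 3121 km.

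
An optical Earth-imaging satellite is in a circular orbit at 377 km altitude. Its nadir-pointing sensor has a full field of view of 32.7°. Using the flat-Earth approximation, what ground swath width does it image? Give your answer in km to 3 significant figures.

221 km

Half-angle = 32.7°/2 = 16.35°.
Swath width ≈ 2h·tan(θ/2) = 2 × 377 × tan(16.35°) = 221.2 km.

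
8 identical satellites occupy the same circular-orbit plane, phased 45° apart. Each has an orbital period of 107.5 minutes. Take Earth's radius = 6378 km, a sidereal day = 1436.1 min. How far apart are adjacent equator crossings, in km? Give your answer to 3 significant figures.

375 km

T = 107.5 min = 6450.0 s.
Single-satellite node shift = (6450.0/86166) × 360° = 26.95°.
With 8 satellites evenly phased, successive equator crossings are 26.95/8 = 3.368° apart.
That is 3.368 × 111.3 = 375 km at the equator.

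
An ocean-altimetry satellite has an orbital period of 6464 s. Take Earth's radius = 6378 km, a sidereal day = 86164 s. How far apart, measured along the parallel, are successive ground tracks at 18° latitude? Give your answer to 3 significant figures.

2860 km

Node shift per orbit = (6464.0/86164) × 360° = 27.01°.
Equatorial spacing = 27.01 × 111.3 km/° = 3006 km.
At 18° latitude, spacing = 3006 × cos(18°) = 2859 km.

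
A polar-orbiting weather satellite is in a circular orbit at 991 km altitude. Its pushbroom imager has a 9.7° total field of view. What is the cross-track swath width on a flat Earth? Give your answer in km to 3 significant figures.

168 km

Half-angle = 9.7°/2 = 4.85°.
Swath width ≈ 2h·tan(θ/2) = 2 × 991 × tan(4.85°) = 168.2 km.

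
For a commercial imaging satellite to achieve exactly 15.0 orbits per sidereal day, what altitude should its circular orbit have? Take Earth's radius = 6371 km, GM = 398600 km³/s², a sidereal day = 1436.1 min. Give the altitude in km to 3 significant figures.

561 km

Required period T = 86166 / 15.0 = 5744.4 s.
From T = 2π√(a³/μ): a = (μ T²/4π²)^(1/3) = (398600 × 5744.4² / 4π²)^(1/3) = 6932 km.
Altitude h = a − R = 6932 − 6371 = 561 km.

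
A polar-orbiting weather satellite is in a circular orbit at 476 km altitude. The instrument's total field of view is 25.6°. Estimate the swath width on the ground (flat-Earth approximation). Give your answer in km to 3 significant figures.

216 km

Half-angle = 25.6°/2 = 12.8°.
Swath width ≈ 2h·tan(θ/2) = 2 × 476 × tan(12.8°) = 216.3 km.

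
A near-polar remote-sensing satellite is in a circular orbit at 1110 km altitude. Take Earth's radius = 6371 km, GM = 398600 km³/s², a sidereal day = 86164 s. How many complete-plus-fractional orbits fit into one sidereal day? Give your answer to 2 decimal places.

13.38

Semi-major axis a = 6371 + 1110 = 7481 km. Period T = 2π√(a³/μ) = 2π√(7481³/398600) = 6439.5 s = 107.32 min.
Orbits per sidereal day = 86164 / 6439.5 = 13.381.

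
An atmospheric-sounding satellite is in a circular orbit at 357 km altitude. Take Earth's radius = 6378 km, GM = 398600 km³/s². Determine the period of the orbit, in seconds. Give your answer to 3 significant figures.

5500 seconds

Semi-major axis a = 6378 + 357 = 6735 km. Period T = 2π√(a³/μ) = 2π√(6735³/398600) = 5500.7 s = 91.68 min.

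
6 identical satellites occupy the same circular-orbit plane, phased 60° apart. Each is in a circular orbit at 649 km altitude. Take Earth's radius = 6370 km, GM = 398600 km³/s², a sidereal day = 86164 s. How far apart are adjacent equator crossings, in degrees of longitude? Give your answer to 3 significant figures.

4.08°

Semi-major axis a = 6370 + 649 = 7019 km. Period T = 2π√(a³/μ) = 2π√(7019³/398600) = 5852.3 s = 97.54 min.
Single-satellite node shift = (5852.3/86164) × 360° = 24.45°.
With 6 satellites evenly phased, successive equator crossings are 24.45/6 = 4.075° apart.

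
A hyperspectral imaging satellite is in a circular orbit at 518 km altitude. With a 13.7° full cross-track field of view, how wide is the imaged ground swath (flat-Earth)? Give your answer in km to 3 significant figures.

Half-angle = 13.7°/2 = 6.85°.
Swath width ≈ 2h·tan(θ/2) = 2 × 518 × tan(6.85°) = 124.5 km.

124 km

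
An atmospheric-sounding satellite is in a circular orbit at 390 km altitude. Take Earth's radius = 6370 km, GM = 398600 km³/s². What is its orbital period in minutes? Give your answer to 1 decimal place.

92.2 min

Semi-major axis a = 6370 + 390 = 6760 km. Period T = 2π√(a³/μ) = 2π√(6760³/398600) = 5531.4 s = 92.19 min.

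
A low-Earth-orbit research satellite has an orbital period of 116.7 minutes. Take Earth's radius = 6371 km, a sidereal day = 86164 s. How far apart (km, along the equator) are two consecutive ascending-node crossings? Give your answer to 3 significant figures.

3250 km

T = 116.7 min = 7002.0 s.
During one orbit Earth rotates (7002.0 / 86164) × 360° = 29.25°.
At the equator that is 29.25° × (2π·6371/360) km/° = 29.25 × 111.2 = 3253 km.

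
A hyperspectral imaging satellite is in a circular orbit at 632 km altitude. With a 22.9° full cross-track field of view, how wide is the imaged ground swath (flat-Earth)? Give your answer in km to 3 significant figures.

256 km

Half-angle = 22.9°/2 = 11.45°.
Swath width ≈ 2h·tan(θ/2) = 2 × 632 × tan(11.45°) = 256.0 km.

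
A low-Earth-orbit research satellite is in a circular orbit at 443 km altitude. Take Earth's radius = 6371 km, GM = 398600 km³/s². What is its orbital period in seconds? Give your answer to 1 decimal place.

Semi-major axis a = 6371 + 443 = 6814 km. Period T = 2π√(a³/μ) = 2π√(6814³/398600) = 5597.8 s = 93.30 min.

5597.8 seconds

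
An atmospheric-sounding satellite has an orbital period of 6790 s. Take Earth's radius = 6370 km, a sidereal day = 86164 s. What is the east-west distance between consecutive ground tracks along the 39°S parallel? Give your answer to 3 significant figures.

Node shift per orbit = (6790.0/86164) × 360° = 28.37°.
Equatorial spacing = 28.37 × 111.2 km/° = 3154 km.
At 39° latitude, spacing = 3154 × cos(39°) = 2451 km.

2450 km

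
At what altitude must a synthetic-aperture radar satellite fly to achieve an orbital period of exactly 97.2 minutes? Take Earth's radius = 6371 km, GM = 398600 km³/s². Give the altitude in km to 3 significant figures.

T = 97.2 min = 5832.0 s.
From T = 2π√(a³/μ): a = (μ T²/4π²)^(1/3) = (398600 × 5832.0² / 4π²)^(1/3) = 7003 km.
Altitude h = a − R = 7003 − 6371 = 632 km.

632 km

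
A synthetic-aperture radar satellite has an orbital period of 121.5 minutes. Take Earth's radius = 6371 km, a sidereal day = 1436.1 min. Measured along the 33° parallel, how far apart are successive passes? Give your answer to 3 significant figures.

2840 km

T = 121.5 min = 7290.0 s.
Node shift per orbit = (7290.0/86166) × 360° = 30.46°.
Equatorial spacing = 30.46 × 111.2 km/° = 3387 km.
At 33° latitude, spacing = 3387 × cos(33°) = 2840 km.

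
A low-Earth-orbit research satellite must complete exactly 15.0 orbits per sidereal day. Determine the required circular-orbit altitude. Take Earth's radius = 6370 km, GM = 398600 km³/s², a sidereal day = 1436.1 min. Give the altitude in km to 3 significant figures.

562 km

Required period T = 86166 / 15.0 = 5744.4 s.
From T = 2π√(a³/μ): a = (μ T²/4π²)^(1/3) = (398600 × 5744.4² / 4π²)^(1/3) = 6932 km.
Altitude h = a − R = 6932 − 6370 = 562 km.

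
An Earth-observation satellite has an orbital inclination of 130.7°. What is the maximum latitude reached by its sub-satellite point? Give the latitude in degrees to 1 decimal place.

Retrograde orbit: the ground track reaches ±(180° − i) = ±(180 − 130.7) = ±49.3°.

49.3°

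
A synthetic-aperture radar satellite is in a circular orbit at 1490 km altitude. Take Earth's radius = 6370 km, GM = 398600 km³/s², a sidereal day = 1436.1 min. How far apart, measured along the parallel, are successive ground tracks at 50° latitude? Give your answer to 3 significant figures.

2070 km

Semi-major axis a = 6370 + 1490 = 7860 km. Period T = 2π√(a³/μ) = 2π√(7860³/398600) = 6935.0 s = 115.58 min.
Node shift per orbit = (6935.0/86166) × 360° = 28.97°.
Equatorial spacing = 28.97 × 111.2 km/° = 3221 km.
At 50° latitude, spacing = 3221 × cos(50°) = 2071 km.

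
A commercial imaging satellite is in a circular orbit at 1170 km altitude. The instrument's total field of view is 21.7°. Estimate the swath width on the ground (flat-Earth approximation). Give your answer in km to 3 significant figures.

Half-angle = 21.7°/2 = 10.85°.
Swath width ≈ 2h·tan(θ/2) = 2 × 1170 × tan(10.85°) = 448.5 km.

448 km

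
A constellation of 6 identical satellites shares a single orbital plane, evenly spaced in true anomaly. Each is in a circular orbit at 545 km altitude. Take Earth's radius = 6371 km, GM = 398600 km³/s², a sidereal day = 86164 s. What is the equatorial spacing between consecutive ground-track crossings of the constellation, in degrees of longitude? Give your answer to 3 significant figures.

3.99°

Semi-major axis a = 6371 + 545 = 6916 km. Period T = 2π√(a³/μ) = 2π√(6916³/398600) = 5723.9 s = 95.40 min.
Single-satellite node shift = (5723.9/86164) × 360° = 23.91°.
With 6 satellites evenly phased, successive equator crossings are 23.91/6 = 3.986° apart.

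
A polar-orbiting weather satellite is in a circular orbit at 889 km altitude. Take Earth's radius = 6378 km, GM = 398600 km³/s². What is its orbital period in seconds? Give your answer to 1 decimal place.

Semi-major axis a = 6378 + 889 = 7267 km. Period T = 2π√(a³/μ) = 2π√(7267³/398600) = 6165.2 s = 102.75 min.

6165.2 seconds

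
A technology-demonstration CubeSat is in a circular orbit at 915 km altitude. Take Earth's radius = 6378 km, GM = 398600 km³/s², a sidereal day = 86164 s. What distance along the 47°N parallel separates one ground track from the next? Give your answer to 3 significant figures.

1970 km

Semi-major axis a = 6378 + 915 = 7293 km. Period T = 2π√(a³/μ) = 2π√(7293³/398600) = 6198.3 s = 103.30 min.
Node shift per orbit = (6198.3/86164) × 360° = 25.90°.
Equatorial spacing = 25.90 × 111.3 km/° = 2883 km.
At 47° latitude, spacing = 2883 × cos(47°) = 1966 km.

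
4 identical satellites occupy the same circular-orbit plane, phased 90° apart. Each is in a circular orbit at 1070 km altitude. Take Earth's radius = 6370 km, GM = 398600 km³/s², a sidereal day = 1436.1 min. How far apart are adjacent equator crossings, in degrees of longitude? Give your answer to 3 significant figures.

6.67°

Semi-major axis a = 6370 + 1070 = 7440 km. Period T = 2π√(a³/μ) = 2π√(7440³/398600) = 6386.6 s = 106.44 min.
Single-satellite node shift = (6386.6/86166) × 360° = 26.68°.
With 4 satellites evenly phased, successive equator crossings are 26.68/4 = 6.671° apart.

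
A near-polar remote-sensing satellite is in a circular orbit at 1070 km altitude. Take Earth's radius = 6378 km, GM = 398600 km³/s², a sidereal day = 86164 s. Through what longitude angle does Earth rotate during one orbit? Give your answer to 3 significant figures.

26.7°

Semi-major axis a = 6378 + 1070 = 7448 km. Period T = 2π√(a³/μ) = 2π√(7448³/398600) = 6396.9 s = 106.62 min.
During one orbit Earth rotates (6396.9 / 86164) × 360° = 26.73°.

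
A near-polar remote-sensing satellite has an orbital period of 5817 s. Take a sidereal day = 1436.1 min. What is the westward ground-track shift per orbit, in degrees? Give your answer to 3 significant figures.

24.3°

During one orbit Earth rotates (5817.0 / 86166) × 360° = 24.30°.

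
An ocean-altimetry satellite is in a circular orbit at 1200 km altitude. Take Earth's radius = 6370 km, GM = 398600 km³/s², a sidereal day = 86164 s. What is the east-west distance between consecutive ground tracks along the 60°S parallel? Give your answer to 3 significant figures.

1520 km

Semi-major axis a = 6370 + 1200 = 7570 km. Period T = 2π√(a³/μ) = 2π√(7570³/398600) = 6554.7 s = 109.25 min.
Node shift per orbit = (6554.7/86164) × 360° = 27.39°.
Equatorial spacing = 27.39 × 111.2 km/° = 3045 km.
At 60° latitude, spacing = 3045 × cos(60°) = 1522 km.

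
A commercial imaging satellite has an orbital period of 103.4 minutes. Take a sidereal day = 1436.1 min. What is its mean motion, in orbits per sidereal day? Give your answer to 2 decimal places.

T = 103.4 min = 6204.0 s.
Orbits per sidereal day = 86166 / 6204.0 = 13.889.

13.89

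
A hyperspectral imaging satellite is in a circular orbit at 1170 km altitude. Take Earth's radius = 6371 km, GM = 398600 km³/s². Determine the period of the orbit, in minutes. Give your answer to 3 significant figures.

109 min

Semi-major axis a = 6371 + 1170 = 7541 km. Period T = 2π√(a³/μ) = 2π√(7541³/398600) = 6517.1 s = 108.62 min.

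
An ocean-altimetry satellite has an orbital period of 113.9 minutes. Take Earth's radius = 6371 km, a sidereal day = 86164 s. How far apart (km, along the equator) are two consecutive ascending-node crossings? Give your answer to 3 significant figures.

T = 113.9 min = 6834.0 s.
During one orbit Earth rotates (6834.0 / 86164) × 360° = 28.55°.
At the equator that is 28.55° × (2π·6371/360) km/° = 28.55 × 111.2 = 3175 km.

3170 km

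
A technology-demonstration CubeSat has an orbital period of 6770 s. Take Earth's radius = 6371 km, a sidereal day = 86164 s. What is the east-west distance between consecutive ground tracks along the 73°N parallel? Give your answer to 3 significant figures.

Node shift per orbit = (6770.0/86164) × 360° = 28.29°.
Equatorial spacing = 28.29 × 111.2 km/° = 3145 km.
At 73° latitude, spacing = 3145 × cos(73°) = 920 km.

920 km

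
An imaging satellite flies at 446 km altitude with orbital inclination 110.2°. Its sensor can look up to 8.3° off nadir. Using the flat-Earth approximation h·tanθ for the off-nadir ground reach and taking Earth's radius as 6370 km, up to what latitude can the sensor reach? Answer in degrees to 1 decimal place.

70.4°

Retrograde orbit: the ground track reaches ±(180° − i) = ±(180 − 110.2) = ±69.8°.
Sensor half-swath on the ground ≈ 446·tan(8.3°) = 65 km = 0.59° of latitude.
Maximum observable latitude ≈ 69.8 + 0.59 = 70.4°.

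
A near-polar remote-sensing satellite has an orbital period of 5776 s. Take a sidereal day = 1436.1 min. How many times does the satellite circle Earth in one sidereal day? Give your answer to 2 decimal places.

Orbits per sidereal day = 86166 / 5776.0 = 14.918.

14.92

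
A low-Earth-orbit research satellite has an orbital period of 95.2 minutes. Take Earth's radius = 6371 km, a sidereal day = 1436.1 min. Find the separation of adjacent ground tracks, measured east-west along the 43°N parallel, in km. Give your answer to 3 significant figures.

1940 km

T = 95.2 min = 5712.0 s.
Node shift per orbit = (5712.0/86166) × 360° = 23.86°.
Equatorial spacing = 23.86 × 111.2 km/° = 2654 km.
At 43° latitude, spacing = 2654 × cos(43°) = 1941 km.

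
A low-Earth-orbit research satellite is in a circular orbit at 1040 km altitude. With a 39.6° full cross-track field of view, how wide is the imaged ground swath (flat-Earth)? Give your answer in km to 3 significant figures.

749 km

Half-angle = 39.6°/2 = 19.8°.
Swath width ≈ 2h·tan(θ/2) = 2 × 1040 × tan(19.8°) = 748.8 km.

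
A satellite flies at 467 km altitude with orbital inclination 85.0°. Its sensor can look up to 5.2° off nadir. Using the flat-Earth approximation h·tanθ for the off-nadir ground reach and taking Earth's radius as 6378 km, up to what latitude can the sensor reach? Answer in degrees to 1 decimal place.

For a prograde orbit the ground track reaches latitude ±i = ±85.0°.
Sensor half-swath on the ground ≈ 467·tan(5.2°) = 43 km = 0.38° of latitude.
Maximum observable latitude ≈ 85.0 + 0.38 = 85.4°.

85.4°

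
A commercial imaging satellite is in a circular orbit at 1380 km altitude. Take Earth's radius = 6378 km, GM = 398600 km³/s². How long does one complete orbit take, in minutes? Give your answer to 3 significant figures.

Semi-major axis a = 6378 + 1380 = 7758 km. Period T = 2π√(a³/μ) = 2π√(7758³/398600) = 6800.4 s = 113.34 min.

113 min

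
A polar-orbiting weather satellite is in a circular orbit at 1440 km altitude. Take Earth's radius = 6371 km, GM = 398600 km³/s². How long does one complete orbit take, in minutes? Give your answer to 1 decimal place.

114.5 min

Semi-major axis a = 6371 + 1440 = 7811 km. Period T = 2π√(a³/μ) = 2π√(7811³/398600) = 6870.2 s = 114.50 min.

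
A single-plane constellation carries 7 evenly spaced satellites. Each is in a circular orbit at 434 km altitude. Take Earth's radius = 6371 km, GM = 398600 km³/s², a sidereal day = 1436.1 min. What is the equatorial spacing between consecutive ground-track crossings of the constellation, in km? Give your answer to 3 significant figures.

Semi-major axis a = 6371 + 434 = 6805 km. Period T = 2π√(a³/μ) = 2π√(6805³/398600) = 5586.7 s = 93.11 min.
Single-satellite node shift = (5586.7/86166) × 360° = 23.34°.
With 7 satellites evenly phased, successive equator crossings are 23.34/7 = 3.334° apart.
That is 3.334 × 111.2 = 371 km at the equator.

371 km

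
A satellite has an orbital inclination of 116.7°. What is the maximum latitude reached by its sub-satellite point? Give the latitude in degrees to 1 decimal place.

Retrograde orbit: the ground track reaches ±(180° − i) = ±(180 − 116.7) = ±63.3°.

63.3°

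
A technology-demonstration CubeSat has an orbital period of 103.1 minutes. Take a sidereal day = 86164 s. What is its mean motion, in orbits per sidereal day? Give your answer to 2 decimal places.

T = 103.1 min = 6186.0 s.
Orbits per sidereal day = 86164 / 6186.0 = 13.929.

13.93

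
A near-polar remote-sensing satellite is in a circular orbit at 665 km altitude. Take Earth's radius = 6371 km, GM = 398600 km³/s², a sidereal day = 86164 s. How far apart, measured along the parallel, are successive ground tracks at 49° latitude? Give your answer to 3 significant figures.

1790 km

Semi-major axis a = 6371 + 665 = 7036 km. Period T = 2π√(a³/μ) = 2π√(7036³/398600) = 5873.5 s = 97.89 min.
Node shift per orbit = (5873.5/86164) × 360° = 24.54°.
Equatorial spacing = 24.54 × 111.2 km/° = 2729 km.
At 49° latitude, spacing = 2729 × cos(49°) = 1790 km.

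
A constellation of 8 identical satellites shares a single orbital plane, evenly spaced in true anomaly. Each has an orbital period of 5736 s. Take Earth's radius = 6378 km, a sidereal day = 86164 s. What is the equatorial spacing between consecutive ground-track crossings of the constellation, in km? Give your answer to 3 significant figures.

Single-satellite node shift = (5736.0/86164) × 360° = 23.97°.
With 8 satellites evenly phased, successive equator crossings are 23.97/8 = 2.996° apart.
That is 2.996 × 111.3 = 333 km at the equator.

333 km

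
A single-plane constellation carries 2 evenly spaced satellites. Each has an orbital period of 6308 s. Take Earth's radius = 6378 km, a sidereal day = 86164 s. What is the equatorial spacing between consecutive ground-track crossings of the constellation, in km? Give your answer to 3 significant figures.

1470 km

Single-satellite node shift = (6308.0/86164) × 360° = 26.36°.
With 2 satellites evenly phased, successive equator crossings are 26.36/2 = 13.178° apart.
That is 13.178 × 111.3 = 1467 km at the equator.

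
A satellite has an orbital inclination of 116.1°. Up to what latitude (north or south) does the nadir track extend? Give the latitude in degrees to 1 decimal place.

63.9°

Retrograde orbit: the ground track reaches ±(180° − i) = ±(180 − 116.1) = ±63.9°.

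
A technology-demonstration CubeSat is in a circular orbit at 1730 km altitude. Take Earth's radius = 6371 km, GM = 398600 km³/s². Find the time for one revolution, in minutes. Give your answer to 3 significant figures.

Semi-major axis a = 6371 + 1730 = 8101 km. Period T = 2π√(a³/μ) = 2π√(8101³/398600) = 7256.4 s = 120.94 min.

121 min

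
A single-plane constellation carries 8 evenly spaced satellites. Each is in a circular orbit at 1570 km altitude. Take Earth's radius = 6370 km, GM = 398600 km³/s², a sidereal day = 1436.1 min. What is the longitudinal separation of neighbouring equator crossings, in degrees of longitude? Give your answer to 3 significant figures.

Semi-major axis a = 6370 + 1570 = 7940 km. Period T = 2π√(a³/μ) = 2π√(7940³/398600) = 7041.1 s = 117.35 min.
Single-satellite node shift = (7041.1/86166) × 360° = 29.42°.
With 8 satellites evenly phased, successive equator crossings are 29.42/8 = 3.677° apart.

3.68°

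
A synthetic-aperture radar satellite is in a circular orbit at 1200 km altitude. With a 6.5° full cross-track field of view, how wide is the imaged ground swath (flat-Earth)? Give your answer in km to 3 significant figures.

Half-angle = 6.5°/2 = 3.25°.
Swath width ≈ 2h·tan(θ/2) = 2 × 1200 × tan(3.25°) = 136.3 km.

136 km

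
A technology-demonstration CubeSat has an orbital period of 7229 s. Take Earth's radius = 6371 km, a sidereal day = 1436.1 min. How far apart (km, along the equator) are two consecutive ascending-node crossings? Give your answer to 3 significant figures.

3360 km

During one orbit Earth rotates (7229.0 / 86166) × 360° = 30.20°.
At the equator that is 30.20° × (2π·6371/360) km/° = 30.20 × 111.2 = 3358 km.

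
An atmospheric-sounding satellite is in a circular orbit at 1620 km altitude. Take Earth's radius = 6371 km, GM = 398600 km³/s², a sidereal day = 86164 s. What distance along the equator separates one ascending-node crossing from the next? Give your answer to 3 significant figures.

Semi-major axis a = 6371 + 1620 = 7991 km. Period T = 2π√(a³/μ) = 2π√(7991³/398600) = 7109.1 s = 118.48 min.
During one orbit Earth rotates (7109.1 / 86164) × 360° = 29.70°.
At the equator that is 29.70° × (2π·6371/360) km/° = 29.70 × 111.2 = 3303 km.

3300 km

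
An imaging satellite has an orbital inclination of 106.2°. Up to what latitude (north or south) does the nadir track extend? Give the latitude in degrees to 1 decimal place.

73.8°

Retrograde orbit: the ground track reaches ±(180° − i) = ±(180 − 106.2) = ±73.8°.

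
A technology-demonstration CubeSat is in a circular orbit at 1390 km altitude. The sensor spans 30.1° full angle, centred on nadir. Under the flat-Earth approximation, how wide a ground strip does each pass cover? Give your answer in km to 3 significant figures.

747 km

Half-angle = 30.1°/2 = 15.05°.
Swath width ≈ 2h·tan(θ/2) = 2 × 1390 × tan(15.05°) = 747.5 km.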